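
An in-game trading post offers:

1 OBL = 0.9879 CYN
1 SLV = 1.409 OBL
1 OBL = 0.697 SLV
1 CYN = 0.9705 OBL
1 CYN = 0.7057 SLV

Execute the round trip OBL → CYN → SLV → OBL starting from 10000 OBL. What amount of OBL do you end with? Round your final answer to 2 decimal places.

10000 OBL × 0.9879 = 9879 CYN
9879 CYN × 0.7057 = 6971.6103 SLV
6971.6103 SLV × 1.409 = 9822.9989127 OBL

9823.00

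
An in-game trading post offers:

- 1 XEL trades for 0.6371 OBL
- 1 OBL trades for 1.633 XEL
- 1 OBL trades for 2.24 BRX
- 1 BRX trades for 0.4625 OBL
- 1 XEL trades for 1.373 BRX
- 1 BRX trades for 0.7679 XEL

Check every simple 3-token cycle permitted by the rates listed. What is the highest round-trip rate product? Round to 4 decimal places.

1.0959

BRX→XEL→OBL→BRX: 0.7679 × 0.6371 × 2.24 = 1.09587
BRX→OBL→XEL→BRX: 0.4625 × 1.633 × 1.373 = 1.03698
Maximum is BRX→XEL→OBL→BRX at 1.0959; arbitrage exists.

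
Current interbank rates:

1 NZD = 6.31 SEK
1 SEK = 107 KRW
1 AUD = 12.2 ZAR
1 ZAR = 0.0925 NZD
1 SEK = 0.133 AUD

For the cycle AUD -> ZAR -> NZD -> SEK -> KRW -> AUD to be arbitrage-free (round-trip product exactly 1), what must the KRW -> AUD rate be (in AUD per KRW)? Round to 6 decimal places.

Known legs of the cycle: 12.2 × 0.0925 × 6.31 × 107 = 761.929345
For no arbitrage the full-cycle product must be 1, so the missing rate is 1 / 761.929345 ≈ 0.00131246.

0.001312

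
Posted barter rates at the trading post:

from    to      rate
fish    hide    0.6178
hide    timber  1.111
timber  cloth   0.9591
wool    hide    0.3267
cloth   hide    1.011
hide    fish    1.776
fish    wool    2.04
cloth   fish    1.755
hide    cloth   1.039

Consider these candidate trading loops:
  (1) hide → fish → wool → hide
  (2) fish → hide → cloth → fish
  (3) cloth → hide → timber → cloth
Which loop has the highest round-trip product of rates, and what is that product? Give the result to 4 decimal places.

(1) 1.776 × 2.04 × 0.3267 = 1.18365
(2) 0.6178 × 1.039 × 1.755 = 1.12652
(3) 1.011 × 1.111 × 0.9591 = 1.07728
Highest is cycle (1) at 1.1836 (>1, arbitrage).

1.1836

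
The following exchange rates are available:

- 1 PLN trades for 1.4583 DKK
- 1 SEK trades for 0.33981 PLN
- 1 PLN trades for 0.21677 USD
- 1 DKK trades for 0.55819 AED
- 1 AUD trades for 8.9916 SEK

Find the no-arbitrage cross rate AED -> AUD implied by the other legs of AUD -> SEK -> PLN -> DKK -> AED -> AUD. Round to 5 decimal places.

0.40207

Known legs of the cycle: 8.9916 × 0.33981 × 1.4583 × 0.55819 = 2.487150476071547292
For no arbitrage the full-cycle product must be 1, so the missing rate is 1 / 2.487150476071547292 ≈ 0.4020665.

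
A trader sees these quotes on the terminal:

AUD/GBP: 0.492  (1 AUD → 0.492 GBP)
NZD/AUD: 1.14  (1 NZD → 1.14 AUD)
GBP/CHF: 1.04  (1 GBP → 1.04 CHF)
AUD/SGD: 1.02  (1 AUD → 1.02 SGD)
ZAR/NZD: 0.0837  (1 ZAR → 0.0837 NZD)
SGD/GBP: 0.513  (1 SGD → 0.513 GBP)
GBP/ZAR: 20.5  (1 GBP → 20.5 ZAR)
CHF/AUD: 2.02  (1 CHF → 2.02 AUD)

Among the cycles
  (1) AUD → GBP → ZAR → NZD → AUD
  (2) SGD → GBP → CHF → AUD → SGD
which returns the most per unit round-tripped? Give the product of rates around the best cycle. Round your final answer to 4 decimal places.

(1) 0.492 × 20.5 × 0.0837 × 1.14 = 0.96239
(2) 0.513 × 1.04 × 2.02 × 1.02 = 1.09926
Highest is cycle (2) at 1.0993 (>1, arbitrage).

1.0993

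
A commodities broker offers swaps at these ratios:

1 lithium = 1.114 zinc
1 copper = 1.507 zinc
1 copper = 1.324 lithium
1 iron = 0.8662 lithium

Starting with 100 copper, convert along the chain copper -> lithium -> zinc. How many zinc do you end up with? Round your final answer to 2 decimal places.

100 copper × 1.324 = 132.4 lithium
132.4 lithium × 1.114 = 147.4936 zinc

147.49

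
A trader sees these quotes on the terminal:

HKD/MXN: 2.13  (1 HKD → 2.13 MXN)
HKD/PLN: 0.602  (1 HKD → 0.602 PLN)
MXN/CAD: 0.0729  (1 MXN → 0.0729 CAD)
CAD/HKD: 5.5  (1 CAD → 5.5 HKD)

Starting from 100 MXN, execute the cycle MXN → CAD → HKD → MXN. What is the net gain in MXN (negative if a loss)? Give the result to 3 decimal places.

-14.598

100 MXN × 0.0729 = 7.29 CAD
7.29 CAD × 5.5 = 40.095 HKD
40.095 HKD × 2.13 = 85.40235 MXN
Net change: 85.40235 − 100 = -14.59765 MXN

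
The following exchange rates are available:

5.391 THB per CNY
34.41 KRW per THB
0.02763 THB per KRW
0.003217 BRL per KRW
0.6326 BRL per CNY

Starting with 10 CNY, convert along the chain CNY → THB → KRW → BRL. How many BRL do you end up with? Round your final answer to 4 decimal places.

10 CNY × 5.391 = 53.91 THB
53.91 THB × 34.41 = 1855.0431 KRW
1855.0431 KRW × 0.003217 = 5.9676736527 BRL

5.9677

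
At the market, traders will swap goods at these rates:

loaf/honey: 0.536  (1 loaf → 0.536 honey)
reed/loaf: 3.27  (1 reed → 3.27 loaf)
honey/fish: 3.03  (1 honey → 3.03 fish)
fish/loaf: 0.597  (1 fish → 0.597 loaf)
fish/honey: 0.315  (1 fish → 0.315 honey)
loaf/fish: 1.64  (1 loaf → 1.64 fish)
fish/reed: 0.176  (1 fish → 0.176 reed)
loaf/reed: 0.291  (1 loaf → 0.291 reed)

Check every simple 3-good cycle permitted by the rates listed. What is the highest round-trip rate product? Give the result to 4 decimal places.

0.9696

honey→fish→loaf→honey: 3.03 × 0.597 × 0.536 = 0.96958
reed→loaf→fish→reed: 3.27 × 1.64 × 0.176 = 0.94385
Maximum is honey→fish→loaf→honey at 0.9696; no arbitrage — every cycle loses value.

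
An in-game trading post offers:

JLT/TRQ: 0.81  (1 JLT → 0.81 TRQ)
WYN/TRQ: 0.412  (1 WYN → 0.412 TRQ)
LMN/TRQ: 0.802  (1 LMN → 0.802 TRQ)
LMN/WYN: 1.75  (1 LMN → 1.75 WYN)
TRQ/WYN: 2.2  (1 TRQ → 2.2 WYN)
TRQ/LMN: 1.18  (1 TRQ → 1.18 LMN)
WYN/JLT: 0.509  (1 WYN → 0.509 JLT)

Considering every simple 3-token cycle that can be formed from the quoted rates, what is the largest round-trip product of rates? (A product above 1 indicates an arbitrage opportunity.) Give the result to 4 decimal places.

0.9070

JLT→TRQ→WYN→JLT: 0.81 × 2.2 × 0.509 = 0.90704
WYN→TRQ→LMN→WYN: 0.412 × 1.18 × 1.75 = 0.85078
Maximum is JLT→TRQ→WYN→JLT at 0.9070; no arbitrage — every cycle loses value.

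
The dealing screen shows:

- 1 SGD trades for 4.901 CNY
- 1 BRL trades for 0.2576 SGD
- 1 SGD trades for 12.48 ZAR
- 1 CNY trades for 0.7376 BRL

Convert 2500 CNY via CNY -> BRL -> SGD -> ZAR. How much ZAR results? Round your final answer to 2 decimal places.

5928.18

2500 CNY × 0.7376 = 1844 BRL
1844 BRL × 0.2576 = 475.0144 SGD
475.0144 SGD × 12.48 = 5928.179712 ZAR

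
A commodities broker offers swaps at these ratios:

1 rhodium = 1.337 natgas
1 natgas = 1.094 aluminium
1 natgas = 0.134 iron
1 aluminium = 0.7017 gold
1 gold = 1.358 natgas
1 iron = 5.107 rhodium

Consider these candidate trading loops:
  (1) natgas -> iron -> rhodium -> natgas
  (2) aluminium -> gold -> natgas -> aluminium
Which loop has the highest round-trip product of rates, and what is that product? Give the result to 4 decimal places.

(1) 0.134 × 5.107 × 1.337 = 0.91496
(2) 0.7017 × 1.358 × 1.094 = 1.04248
Highest is cycle (2) at 1.0425 (>1, arbitrage).

1.0425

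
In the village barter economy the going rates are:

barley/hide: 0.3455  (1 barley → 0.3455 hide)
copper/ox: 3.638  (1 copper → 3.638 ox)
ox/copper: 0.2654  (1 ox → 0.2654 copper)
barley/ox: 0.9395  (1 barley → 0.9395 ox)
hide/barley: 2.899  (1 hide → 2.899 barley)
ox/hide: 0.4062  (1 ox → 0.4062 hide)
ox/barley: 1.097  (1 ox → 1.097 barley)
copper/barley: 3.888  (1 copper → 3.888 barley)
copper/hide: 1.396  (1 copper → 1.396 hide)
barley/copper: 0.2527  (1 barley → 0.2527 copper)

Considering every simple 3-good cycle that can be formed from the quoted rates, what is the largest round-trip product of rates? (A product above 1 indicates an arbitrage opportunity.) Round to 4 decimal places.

1.1063

hide→barley→ox→hide: 2.899 × 0.9395 × 0.4062 = 1.10633
copper→hide→barley→copper: 1.396 × 2.899 × 0.2527 = 1.02268
copper→ox→barley→copper: 3.638 × 1.097 × 0.2527 = 1.00850
copper→barley→ox→copper: 3.888 × 0.9395 × 0.2654 = 0.96945
Maximum is hide→barley→ox→hide at 1.1063; arbitrage exists.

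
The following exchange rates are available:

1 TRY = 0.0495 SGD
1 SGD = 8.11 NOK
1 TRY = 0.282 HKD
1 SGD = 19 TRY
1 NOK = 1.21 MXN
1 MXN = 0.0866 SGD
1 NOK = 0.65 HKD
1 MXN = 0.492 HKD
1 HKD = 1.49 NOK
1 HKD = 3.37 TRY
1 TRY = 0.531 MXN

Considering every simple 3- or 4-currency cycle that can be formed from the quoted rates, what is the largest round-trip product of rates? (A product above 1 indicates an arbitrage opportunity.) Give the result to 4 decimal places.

0.8870

MXN→HKD→NOK→MXN: 0.492 × 1.49 × 1.21 = 0.88703
MXN→HKD→TRY→MXN: 0.492 × 3.37 × 0.531 = 0.88042
SGD→NOK→HKD→TRY→SGD: 8.11 × 0.65 × 3.37 × 0.0495 = 0.87937
SGD→TRY→MXN→SGD: 19 × 0.531 × 0.0866 = 0.87371
SGD→NOK→MXN→SGD: 8.11 × 1.21 × 0.0866 = 0.84981
Maximum is MXN→HKD→NOK→MXN at 0.8870; no arbitrage — every cycle loses value.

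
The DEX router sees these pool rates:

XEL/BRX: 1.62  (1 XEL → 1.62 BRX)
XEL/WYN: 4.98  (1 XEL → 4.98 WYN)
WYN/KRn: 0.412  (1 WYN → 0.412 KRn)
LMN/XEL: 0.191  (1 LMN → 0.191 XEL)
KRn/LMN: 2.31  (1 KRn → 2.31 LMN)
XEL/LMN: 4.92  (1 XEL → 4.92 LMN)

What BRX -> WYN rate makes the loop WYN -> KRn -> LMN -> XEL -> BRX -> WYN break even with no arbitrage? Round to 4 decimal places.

3.3958

Known legs of the cycle: 0.412 × 2.31 × 0.191 × 1.62 = 0.2944812024
For no arbitrage the full-cycle product must be 1, so the missing rate is 1 / 0.2944812024 ≈ 3.395802.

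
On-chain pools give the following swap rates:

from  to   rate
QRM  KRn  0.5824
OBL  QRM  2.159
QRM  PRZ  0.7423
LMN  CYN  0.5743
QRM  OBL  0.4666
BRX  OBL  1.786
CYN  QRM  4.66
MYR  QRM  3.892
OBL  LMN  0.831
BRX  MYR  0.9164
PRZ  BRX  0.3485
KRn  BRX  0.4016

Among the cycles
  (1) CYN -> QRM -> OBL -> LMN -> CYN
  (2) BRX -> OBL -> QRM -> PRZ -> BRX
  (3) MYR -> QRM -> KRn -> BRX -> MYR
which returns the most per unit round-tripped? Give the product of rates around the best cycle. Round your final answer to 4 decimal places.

(1) 4.66 × 0.4666 × 0.831 × 0.5743 = 1.03770
(2) 1.786 × 2.159 × 0.7423 × 0.3485 = 0.99751
(3) 3.892 × 0.5824 × 0.4016 × 0.9164 = 0.83421
Highest is cycle (1) at 1.0377 (>1, arbitrage).

1.0377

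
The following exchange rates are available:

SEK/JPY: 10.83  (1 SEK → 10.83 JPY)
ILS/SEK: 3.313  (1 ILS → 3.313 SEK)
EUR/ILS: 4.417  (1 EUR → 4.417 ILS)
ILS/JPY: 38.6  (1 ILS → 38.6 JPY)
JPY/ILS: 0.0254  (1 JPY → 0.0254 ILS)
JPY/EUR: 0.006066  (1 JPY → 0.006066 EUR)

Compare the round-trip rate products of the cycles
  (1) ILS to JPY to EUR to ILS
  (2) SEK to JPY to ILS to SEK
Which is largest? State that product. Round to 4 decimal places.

(1) 38.6 × 0.006066 × 4.417 = 1.03423
(2) 10.83 × 0.0254 × 3.313 = 0.91135
Highest is cycle (1) at 1.0342 (>1, arbitrage).

1.0342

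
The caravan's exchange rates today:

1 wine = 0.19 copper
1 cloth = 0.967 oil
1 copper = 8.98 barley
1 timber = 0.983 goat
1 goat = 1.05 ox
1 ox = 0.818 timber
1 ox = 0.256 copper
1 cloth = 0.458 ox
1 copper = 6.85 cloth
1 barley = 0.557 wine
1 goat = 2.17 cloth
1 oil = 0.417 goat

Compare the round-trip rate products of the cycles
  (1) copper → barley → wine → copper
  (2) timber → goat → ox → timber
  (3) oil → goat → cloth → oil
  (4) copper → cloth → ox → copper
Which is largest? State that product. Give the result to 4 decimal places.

(1) 8.98 × 0.557 × 0.19 = 0.95035
(2) 0.983 × 1.05 × 0.818 = 0.84430
(3) 0.417 × 2.17 × 0.967 = 0.87503
(4) 6.85 × 0.458 × 0.256 = 0.80315
Highest is cycle (1) at 0.9504 (≤1, no arbitrage).

0.9504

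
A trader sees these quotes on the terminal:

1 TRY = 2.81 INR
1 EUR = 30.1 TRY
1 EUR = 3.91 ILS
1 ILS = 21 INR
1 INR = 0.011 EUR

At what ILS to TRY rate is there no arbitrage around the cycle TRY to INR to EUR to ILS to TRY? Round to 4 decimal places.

Known legs of the cycle: 2.81 × 0.011 × 3.91 = 0.1208581
For no arbitrage the full-cycle product must be 1, so the missing rate is 1 / 0.1208581 ≈ 8.274166.

8.2742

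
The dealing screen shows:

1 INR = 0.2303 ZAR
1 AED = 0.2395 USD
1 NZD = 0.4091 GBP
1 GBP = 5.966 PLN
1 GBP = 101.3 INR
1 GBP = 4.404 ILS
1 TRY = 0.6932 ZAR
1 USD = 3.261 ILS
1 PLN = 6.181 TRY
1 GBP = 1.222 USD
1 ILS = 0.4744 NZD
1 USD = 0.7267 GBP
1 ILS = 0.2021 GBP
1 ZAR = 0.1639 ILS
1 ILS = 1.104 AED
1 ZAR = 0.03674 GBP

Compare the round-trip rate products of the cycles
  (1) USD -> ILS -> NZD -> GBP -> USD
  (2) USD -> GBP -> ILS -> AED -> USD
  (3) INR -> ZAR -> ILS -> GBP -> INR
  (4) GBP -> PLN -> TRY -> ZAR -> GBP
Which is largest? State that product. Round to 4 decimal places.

(1) 3.261 × 0.4744 × 0.4091 × 1.222 = 0.77339
(2) 0.7267 × 4.404 × 1.104 × 0.2395 = 0.84621
(3) 0.2303 × 0.1639 × 0.2021 × 101.3 = 0.77277
(4) 5.966 × 6.181 × 0.6932 × 0.03674 = 0.93916
Highest is cycle (4) at 0.9392 (≤1, no arbitrage).

0.9392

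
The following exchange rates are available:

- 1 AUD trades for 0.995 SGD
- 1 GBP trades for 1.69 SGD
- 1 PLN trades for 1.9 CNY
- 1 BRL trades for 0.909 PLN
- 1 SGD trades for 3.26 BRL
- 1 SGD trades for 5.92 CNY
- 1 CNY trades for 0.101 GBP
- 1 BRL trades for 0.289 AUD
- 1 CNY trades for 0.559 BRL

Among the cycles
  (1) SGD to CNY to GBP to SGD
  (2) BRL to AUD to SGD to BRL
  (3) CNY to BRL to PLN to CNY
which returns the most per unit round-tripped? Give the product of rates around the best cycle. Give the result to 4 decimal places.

(1) 5.92 × 0.101 × 1.69 = 1.01048
(2) 0.289 × 0.995 × 3.26 = 0.93743
(3) 0.559 × 0.909 × 1.9 = 0.96545
Highest is cycle (1) at 1.0105 (>1, arbitrage).

1.0105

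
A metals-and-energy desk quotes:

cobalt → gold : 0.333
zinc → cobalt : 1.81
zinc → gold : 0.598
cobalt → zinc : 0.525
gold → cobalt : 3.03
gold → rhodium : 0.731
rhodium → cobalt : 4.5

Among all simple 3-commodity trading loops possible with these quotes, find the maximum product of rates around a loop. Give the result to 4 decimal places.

1.0954

gold→rhodium→cobalt→gold: 0.731 × 4.5 × 0.333 = 1.09540
zinc→gold→cobalt→zinc: 0.598 × 3.03 × 0.525 = 0.95127
Maximum is gold→rhodium→cobalt→gold at 1.0954; arbitrage exists.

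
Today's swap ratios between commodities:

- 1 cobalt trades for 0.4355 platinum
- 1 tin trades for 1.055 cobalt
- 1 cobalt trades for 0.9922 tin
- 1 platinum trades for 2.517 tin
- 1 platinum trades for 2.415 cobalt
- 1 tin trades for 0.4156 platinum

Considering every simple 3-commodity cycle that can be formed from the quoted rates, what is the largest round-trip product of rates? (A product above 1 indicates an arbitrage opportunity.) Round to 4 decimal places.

1.1564

tin→cobalt→platinum→tin: 1.055 × 0.4355 × 2.517 = 1.15644
tin→platinum→cobalt→tin: 0.4156 × 2.415 × 0.9922 = 0.99585
Maximum is tin→cobalt→platinum→tin at 1.1564; arbitrage exists.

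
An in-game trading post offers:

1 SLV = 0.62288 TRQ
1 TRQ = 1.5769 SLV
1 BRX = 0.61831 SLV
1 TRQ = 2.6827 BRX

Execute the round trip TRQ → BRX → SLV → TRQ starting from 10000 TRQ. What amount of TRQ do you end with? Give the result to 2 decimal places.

10331.96

10000 TRQ × 2.6827 = 26827 BRX
26827 BRX × 0.61831 = 16587.40237 SLV
16587.40237 SLV × 0.62288 = 10331.9611882256 TRQ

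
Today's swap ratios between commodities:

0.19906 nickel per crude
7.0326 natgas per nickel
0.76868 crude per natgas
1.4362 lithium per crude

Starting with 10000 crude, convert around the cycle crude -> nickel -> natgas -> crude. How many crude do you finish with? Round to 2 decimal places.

10000 crude × 0.19906 = 1990.6 nickel
1990.6 nickel × 7.0326 = 13999.09356 natgas
13999.09356 natgas × 0.76868 = 10760.8232377008 crude

10760.82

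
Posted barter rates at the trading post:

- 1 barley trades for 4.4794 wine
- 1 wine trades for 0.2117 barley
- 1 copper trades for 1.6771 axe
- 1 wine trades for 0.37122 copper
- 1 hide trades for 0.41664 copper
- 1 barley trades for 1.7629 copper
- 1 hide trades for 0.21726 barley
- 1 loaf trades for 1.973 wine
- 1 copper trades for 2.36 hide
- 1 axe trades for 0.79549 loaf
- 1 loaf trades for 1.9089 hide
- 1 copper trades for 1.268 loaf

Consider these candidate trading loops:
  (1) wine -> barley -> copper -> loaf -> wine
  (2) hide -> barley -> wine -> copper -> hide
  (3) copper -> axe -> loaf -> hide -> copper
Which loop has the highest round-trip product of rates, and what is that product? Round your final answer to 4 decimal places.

(1) 0.2117 × 1.7629 × 1.268 × 1.973 = 0.93367
(2) 0.21726 × 4.4794 × 0.37122 × 2.36 = 0.85260
(3) 1.6771 × 0.79549 × 1.9089 × 0.41664 = 1.06105
Highest is cycle (3) at 1.0611 (>1, arbitrage).

1.0611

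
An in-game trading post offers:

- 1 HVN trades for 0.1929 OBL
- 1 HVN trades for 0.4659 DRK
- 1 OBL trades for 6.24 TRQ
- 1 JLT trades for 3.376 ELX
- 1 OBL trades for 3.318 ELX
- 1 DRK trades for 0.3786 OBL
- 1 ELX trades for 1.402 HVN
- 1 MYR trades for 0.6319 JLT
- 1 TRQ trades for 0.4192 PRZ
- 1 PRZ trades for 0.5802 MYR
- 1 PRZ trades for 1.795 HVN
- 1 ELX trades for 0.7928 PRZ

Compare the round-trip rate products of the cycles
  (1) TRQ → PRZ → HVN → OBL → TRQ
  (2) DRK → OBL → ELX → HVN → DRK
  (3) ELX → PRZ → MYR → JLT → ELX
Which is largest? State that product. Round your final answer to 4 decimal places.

0.9813

(1) 0.4192 × 1.795 × 0.1929 × 6.24 = 0.90574
(2) 0.3786 × 3.318 × 1.402 × 0.4659 = 0.82054
(3) 0.7928 × 0.5802 × 0.6319 × 3.376 = 0.98128
Highest is cycle (3) at 0.9813 (≤1, no arbitrage).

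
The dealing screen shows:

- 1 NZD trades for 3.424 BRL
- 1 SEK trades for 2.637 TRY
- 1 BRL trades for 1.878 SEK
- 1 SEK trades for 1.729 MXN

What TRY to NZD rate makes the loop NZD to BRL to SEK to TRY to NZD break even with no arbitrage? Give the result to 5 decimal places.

Known legs of the cycle: 3.424 × 1.878 × 2.637 = 16.956627264
For no arbitrage the full-cycle product must be 1, so the missing rate is 1 / 16.956627264 ≈ 0.0589740.

0.05897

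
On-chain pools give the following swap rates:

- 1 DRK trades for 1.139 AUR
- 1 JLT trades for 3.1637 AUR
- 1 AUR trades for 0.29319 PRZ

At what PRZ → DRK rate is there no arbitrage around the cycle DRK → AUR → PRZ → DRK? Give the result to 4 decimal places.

Known legs of the cycle: 1.139 × 0.29319 = 0.33394341
For no arbitrage the full-cycle product must be 1, so the missing rate is 1 / 0.33394341 ≈ 2.994519.

2.9945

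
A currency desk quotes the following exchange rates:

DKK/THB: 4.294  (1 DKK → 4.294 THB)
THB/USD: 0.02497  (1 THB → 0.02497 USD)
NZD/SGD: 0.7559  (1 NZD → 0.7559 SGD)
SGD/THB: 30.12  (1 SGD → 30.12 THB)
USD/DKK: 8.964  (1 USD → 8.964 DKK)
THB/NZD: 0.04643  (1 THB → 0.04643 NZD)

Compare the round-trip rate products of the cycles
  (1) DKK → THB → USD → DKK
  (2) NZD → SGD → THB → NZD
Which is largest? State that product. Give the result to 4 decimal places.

1.0571

(1) 4.294 × 0.02497 × 8.964 = 0.96113
(2) 0.7559 × 30.12 × 0.04643 = 1.05710
Highest is cycle (2) at 1.0571 (>1, arbitrage).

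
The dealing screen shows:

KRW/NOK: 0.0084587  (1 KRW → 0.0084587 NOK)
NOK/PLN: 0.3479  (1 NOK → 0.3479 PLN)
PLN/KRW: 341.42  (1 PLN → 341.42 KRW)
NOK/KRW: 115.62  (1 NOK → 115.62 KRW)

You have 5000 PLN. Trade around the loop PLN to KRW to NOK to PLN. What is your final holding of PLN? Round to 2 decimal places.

5023.62

5000 PLN × 341.42 = 1707100 KRW
1707100 KRW × 0.0084587 = 14439.84677 NOK
14439.84677 NOK × 0.3479 = 5023.622691283 PLN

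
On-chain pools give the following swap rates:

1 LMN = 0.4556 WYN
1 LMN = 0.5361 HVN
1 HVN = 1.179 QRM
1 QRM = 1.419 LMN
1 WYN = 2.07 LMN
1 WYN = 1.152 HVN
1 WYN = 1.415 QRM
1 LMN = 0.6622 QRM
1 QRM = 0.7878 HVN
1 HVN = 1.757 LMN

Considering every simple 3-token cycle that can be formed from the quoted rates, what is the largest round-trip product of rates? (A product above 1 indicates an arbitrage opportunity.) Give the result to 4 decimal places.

0.9222

HVN→LMN→WYN→HVN: 1.757 × 0.4556 × 1.152 = 0.92216
HVN→LMN→QRM→HVN: 1.757 × 0.6622 × 0.7878 = 0.91659
WYN→QRM→LMN→WYN: 1.415 × 1.419 × 0.4556 = 0.91479
HVN→QRM→LMN→HVN: 1.179 × 1.419 × 0.5361 = 0.89690
Maximum is HVN→LMN→WYN→HVN at 0.9222; no arbitrage — every cycle loses value.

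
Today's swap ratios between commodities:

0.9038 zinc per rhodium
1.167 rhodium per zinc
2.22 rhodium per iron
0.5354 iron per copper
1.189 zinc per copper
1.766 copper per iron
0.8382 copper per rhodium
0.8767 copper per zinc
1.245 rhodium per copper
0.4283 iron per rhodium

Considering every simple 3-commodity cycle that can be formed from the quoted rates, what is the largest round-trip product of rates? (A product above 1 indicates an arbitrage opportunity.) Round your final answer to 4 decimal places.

copper→zinc→rhodium→copper: 1.189 × 1.167 × 0.8382 = 1.16306
copper→iron→rhodium→copper: 0.5354 × 2.22 × 0.8382 = 0.99627
copper→rhodium→zinc→copper: 1.245 × 0.9038 × 0.8767 = 0.98649
copper→rhodium→iron→copper: 1.245 × 0.4283 × 1.766 = 0.94169
Maximum is copper→zinc→rhodium→copper at 1.1631; arbitrage exists.

1.1631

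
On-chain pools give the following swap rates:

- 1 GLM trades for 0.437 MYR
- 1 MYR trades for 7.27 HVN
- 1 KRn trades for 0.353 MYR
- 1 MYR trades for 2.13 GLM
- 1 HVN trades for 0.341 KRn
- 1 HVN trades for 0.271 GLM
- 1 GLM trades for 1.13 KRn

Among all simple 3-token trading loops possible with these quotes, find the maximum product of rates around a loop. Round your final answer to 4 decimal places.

MYR→HVN→KRn→MYR: 7.27 × 0.341 × 0.353 = 0.87511
MYR→HVN→GLM→MYR: 7.27 × 0.271 × 0.437 = 0.86096
MYR→GLM→KRn→MYR: 2.13 × 1.13 × 0.353 = 0.84964
Maximum is MYR→HVN→KRn→MYR at 0.8751; no arbitrage — every cycle loses value.

0.8751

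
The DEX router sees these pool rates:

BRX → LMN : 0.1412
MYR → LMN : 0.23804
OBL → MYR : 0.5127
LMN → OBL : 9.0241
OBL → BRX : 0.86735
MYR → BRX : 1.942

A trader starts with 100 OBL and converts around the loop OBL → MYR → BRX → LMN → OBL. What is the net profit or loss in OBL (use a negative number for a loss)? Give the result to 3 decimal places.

100 OBL × 0.5127 = 51.27 MYR
51.27 MYR × 1.942 = 99.56634 BRX
99.56634 BRX × 0.1412 = 14.058767208 LMN
14.058767208 LMN × 9.0241 = 126.8677211617128 OBL
Net change: 126.8677211617128 − 100 = 26.8677211617128 OBL

26.868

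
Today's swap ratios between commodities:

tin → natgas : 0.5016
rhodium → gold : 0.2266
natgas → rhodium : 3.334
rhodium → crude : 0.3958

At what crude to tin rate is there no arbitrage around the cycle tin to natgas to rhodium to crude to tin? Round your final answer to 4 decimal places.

1.5108

Known legs of the cycle: 0.5016 × 3.334 × 0.3958 = 0.66190995552
For no arbitrage the full-cycle product must be 1, so the missing rate is 1 / 0.66190995552 ≈ 1.510780.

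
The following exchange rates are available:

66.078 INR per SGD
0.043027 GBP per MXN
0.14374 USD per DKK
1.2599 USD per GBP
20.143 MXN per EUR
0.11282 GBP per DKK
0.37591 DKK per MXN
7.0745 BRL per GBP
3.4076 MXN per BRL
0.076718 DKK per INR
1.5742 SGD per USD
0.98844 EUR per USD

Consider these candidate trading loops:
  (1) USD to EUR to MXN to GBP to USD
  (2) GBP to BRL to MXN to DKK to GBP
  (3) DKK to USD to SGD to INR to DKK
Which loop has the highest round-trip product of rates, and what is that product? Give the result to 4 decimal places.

1.1471

(1) 0.98844 × 20.143 × 0.043027 × 1.2599 = 1.07932
(2) 7.0745 × 3.4076 × 0.37591 × 0.11282 = 1.02238
(3) 0.14374 × 1.5742 × 66.078 × 0.076718 = 1.14707
Highest is cycle (3) at 1.1471 (>1, arbitrage).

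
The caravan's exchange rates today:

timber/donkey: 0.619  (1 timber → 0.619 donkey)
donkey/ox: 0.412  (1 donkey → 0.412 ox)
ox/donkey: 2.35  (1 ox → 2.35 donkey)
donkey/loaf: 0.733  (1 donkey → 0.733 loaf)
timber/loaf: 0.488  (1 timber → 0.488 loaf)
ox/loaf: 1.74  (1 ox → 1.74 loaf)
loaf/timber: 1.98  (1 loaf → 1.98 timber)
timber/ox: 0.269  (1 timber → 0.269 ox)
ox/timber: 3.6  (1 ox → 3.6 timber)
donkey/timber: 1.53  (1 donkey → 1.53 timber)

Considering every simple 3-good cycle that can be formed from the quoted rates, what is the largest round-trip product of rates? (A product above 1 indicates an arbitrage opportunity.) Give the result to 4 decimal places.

donkey→timber→ox→donkey: 1.53 × 0.269 × 2.35 = 0.96719
loaf→timber→ox→loaf: 1.98 × 0.269 × 1.74 = 0.92676
donkey→ox→timber→donkey: 0.412 × 3.6 × 0.619 = 0.91810
loaf→timber→donkey→loaf: 1.98 × 0.619 × 0.733 = 0.89838
Maximum is donkey→timber→ox→donkey at 0.9672; no arbitrage — every cycle loses value.

0.9672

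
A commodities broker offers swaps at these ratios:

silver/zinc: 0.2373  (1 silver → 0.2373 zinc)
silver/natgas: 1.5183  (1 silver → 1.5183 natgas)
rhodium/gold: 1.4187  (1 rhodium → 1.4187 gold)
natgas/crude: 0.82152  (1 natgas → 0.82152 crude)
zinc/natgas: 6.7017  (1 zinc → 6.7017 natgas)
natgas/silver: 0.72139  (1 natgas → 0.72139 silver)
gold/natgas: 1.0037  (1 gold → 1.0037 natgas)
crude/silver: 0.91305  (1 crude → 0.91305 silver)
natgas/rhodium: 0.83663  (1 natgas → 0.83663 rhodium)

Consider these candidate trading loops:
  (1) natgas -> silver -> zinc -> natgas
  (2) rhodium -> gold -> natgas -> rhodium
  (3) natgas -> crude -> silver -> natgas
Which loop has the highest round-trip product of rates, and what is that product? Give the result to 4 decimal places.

(1) 0.72139 × 0.2373 × 6.7017 = 1.14724
(2) 1.4187 × 1.0037 × 0.83663 = 1.19132
(3) 0.82152 × 0.91305 × 1.5183 = 1.13886
Highest is cycle (2) at 1.1913 (>1, arbitrage).

1.1913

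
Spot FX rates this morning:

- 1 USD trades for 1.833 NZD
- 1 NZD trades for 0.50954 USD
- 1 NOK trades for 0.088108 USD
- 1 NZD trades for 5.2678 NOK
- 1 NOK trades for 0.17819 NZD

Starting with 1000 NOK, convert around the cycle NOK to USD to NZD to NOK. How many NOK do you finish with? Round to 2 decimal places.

1000 NOK × 0.088108 = 88.108 USD
88.108 USD × 1.833 = 161.501964 NZD
161.501964 NZD × 5.2678 = 850.7600459592 NOK

850.76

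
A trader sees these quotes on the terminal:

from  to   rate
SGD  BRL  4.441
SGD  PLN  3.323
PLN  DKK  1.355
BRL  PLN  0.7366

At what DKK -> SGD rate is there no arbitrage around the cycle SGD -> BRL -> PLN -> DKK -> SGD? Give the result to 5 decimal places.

0.22560

Known legs of the cycle: 4.441 × 0.7366 × 1.355 = 4.432531013
For no arbitrage the full-cycle product must be 1, so the missing rate is 1 / 4.432531013 ≈ 0.2256047.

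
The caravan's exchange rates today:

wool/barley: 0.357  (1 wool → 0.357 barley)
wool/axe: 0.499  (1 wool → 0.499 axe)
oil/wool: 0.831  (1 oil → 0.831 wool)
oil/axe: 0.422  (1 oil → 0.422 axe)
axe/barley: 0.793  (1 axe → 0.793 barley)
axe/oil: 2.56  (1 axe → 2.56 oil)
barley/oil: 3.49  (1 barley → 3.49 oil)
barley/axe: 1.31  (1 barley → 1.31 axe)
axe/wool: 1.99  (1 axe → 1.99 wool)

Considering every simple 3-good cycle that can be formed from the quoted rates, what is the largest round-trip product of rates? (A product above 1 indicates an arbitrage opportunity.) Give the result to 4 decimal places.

oil→axe→barley→oil: 0.422 × 0.793 × 3.49 = 1.16791
oil→wool→axe→oil: 0.831 × 0.499 × 2.56 = 1.06155
oil→wool→barley→oil: 0.831 × 0.357 × 3.49 = 1.03537
barley→axe→wool→barley: 1.31 × 1.99 × 0.357 = 0.93066
Maximum is oil→axe→barley→oil at 1.1679; arbitrage exists.

1.1679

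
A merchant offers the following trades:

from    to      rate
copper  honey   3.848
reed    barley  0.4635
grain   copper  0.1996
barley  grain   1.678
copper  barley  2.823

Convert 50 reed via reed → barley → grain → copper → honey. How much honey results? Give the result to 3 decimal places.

29.868

50 reed × 0.4635 = 23.175 barley
23.175 barley × 1.678 = 38.88765 grain
38.88765 grain × 0.1996 = 7.76197494 copper
7.76197494 copper × 3.848 = 29.86807956912 honey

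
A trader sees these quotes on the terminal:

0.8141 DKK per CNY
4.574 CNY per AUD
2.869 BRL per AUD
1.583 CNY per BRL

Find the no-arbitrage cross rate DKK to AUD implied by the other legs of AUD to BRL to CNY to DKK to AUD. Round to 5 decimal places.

0.27046

Known legs of the cycle: 2.869 × 1.583 × 0.8141 = 3.6973385407
For no arbitrage the full-cycle product must be 1, so the missing rate is 1 / 3.6973385407 ≈ 0.2704648.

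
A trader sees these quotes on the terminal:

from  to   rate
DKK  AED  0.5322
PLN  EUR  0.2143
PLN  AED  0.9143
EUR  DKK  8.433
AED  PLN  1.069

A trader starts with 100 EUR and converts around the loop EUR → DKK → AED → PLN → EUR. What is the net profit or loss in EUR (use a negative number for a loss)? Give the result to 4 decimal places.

100 EUR × 8.433 = 843.3 DKK
843.3 DKK × 0.5322 = 448.80426 AED
448.80426 AED × 1.069 = 479.77175394 PLN
479.77175394 PLN × 0.2143 = 102.815086869342 EUR
Net change: 102.815086869342 − 100 = 2.815086869342 EUR

2.8151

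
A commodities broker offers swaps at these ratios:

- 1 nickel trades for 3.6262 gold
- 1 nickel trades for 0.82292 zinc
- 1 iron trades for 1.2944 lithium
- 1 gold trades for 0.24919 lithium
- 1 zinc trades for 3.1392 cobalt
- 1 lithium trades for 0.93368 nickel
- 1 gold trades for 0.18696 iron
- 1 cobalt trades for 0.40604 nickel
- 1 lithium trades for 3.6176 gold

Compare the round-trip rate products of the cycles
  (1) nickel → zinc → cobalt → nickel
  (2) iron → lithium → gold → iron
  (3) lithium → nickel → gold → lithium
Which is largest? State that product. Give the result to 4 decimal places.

1.0489

(1) 0.82292 × 3.1392 × 0.40604 = 1.04893
(2) 1.2944 × 3.6176 × 0.18696 = 0.87546
(3) 0.93368 × 3.6262 × 0.24919 = 0.84369
Highest is cycle (1) at 1.0489 (>1, arbitrage).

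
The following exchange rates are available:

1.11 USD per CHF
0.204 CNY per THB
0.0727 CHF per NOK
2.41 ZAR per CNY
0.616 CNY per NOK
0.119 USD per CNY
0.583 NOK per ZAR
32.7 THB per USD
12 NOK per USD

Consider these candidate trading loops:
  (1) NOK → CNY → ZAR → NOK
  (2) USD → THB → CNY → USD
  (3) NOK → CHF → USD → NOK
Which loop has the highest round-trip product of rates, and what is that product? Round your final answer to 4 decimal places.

(1) 0.616 × 2.41 × 0.583 = 0.86550
(2) 32.7 × 0.204 × 0.119 = 0.79383
(3) 0.0727 × 1.11 × 12 = 0.96836
Highest is cycle (3) at 0.9684 (≤1, no arbitrage).

0.9684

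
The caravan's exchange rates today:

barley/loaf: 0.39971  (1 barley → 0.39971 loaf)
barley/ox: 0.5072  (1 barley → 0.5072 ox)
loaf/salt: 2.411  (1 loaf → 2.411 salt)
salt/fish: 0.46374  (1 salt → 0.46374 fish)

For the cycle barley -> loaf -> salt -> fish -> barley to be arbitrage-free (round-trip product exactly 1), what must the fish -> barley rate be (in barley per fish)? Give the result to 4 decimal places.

Known legs of the cycle: 0.39971 × 2.411 × 0.46374 = 0.4469066136294
For no arbitrage the full-cycle product must be 1, so the missing rate is 1 / 0.4469066136294 ≈ 2.237604.

2.2376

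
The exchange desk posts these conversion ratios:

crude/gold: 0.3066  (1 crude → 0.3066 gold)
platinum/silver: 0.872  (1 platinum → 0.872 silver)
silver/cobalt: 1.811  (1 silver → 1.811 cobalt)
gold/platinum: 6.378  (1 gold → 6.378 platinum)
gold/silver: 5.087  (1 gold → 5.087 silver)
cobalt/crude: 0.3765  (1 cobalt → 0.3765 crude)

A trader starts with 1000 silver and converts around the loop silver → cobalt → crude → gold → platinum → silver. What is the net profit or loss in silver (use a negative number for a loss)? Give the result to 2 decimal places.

1000 silver × 1.811 = 1811 cobalt
1811 cobalt × 0.3765 = 681.8415 crude
681.8415 crude × 0.3066 = 209.0526039 gold
209.0526039 gold × 6.378 = 1333.3375076742 platinum
1333.3375076742 platinum × 0.872 = 1162.6703066919024 silver
Net change: 1162.6703066919024 − 1000 = 162.6703066919024 silver

162.67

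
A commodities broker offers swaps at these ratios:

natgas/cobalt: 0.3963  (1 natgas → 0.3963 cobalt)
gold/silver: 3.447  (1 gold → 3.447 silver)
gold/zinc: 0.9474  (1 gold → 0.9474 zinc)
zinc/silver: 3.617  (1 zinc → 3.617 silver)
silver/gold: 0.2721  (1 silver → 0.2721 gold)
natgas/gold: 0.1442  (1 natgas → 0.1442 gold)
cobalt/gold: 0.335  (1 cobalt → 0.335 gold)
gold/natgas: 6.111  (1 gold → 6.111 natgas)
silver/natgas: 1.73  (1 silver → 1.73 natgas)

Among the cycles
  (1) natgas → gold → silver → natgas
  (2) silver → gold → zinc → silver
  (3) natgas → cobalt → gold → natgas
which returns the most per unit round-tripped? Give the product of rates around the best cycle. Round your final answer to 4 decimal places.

(1) 0.1442 × 3.447 × 1.73 = 0.85991
(2) 0.2721 × 0.9474 × 3.617 = 0.93242
(3) 0.3963 × 0.335 × 6.111 = 0.81130
Highest is cycle (2) at 0.9324 (≤1, no arbitrage).

0.9324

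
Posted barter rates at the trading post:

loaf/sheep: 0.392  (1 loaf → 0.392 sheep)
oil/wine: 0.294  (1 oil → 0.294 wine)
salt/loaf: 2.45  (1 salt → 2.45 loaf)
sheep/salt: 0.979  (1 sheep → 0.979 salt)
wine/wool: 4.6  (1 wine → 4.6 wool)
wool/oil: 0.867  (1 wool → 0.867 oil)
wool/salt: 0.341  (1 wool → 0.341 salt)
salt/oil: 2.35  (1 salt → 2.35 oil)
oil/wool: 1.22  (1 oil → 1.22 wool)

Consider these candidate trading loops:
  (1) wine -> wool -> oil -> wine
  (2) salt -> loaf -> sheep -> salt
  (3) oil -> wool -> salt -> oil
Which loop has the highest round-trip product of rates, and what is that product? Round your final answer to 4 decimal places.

1.1725

(1) 4.6 × 0.867 × 0.294 = 1.17253
(2) 2.45 × 0.392 × 0.979 = 0.94023
(3) 1.22 × 0.341 × 2.35 = 0.97765
Highest is cycle (1) at 1.1725 (>1, arbitrage).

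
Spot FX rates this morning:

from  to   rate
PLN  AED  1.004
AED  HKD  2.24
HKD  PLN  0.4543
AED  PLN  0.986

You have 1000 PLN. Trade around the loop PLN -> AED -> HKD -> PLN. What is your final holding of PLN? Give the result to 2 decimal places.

1021.70

1000 PLN × 1.004 = 1004 AED
1004 AED × 2.24 = 2248.96 HKD
2248.96 HKD × 0.4543 = 1021.702528 PLN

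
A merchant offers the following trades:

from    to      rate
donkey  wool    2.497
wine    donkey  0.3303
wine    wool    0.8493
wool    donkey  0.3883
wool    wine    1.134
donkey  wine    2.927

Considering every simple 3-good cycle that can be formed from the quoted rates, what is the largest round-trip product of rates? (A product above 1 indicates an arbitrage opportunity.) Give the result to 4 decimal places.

wool→donkey→wine→wool: 0.3883 × 2.927 × 0.8493 = 0.96528
wool→wine→donkey→wool: 1.134 × 0.3303 × 2.497 = 0.93528
Maximum is wool→donkey→wine→wool at 0.9653; no arbitrage — every cycle loses value.

0.9653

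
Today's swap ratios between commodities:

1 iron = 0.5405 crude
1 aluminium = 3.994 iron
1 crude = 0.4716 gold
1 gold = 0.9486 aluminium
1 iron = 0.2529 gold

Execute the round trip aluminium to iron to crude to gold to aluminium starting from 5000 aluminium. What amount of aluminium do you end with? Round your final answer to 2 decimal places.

5000 aluminium × 3.994 = 19970 iron
19970 iron × 0.5405 = 10793.785 crude
10793.785 crude × 0.4716 = 5090.349006 gold
5090.349006 gold × 0.9486 = 4828.7050670916 aluminium

4828.71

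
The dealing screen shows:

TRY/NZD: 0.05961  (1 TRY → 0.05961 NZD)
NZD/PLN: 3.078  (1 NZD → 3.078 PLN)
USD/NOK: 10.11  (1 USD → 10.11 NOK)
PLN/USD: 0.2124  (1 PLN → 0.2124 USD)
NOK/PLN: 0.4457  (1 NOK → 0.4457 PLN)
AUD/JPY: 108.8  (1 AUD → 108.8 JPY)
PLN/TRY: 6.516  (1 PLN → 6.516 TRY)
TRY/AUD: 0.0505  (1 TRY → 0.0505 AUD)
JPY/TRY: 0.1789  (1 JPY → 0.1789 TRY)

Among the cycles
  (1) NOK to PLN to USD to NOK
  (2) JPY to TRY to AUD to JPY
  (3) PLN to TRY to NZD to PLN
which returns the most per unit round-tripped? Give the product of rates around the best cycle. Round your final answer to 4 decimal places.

(1) 0.4457 × 0.2124 × 10.11 = 0.95708
(2) 0.1789 × 0.0505 × 108.8 = 0.98295
(3) 6.516 × 0.05961 × 3.078 = 1.19555
Highest is cycle (3) at 1.1956 (>1, arbitrage).

1.1956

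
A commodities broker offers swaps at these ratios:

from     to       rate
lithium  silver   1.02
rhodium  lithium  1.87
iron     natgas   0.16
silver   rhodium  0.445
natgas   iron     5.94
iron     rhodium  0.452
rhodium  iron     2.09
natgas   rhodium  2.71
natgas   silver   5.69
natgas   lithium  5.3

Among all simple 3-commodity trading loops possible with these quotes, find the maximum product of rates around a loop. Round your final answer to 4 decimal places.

natgas→rhodium→iron→natgas: 2.71 × 2.09 × 0.16 = 0.90622
silver→rhodium→lithium→silver: 0.445 × 1.87 × 1.02 = 0.84879
Maximum is natgas→rhodium→iron→natgas at 0.9062; no arbitrage — every cycle loses value.

0.9062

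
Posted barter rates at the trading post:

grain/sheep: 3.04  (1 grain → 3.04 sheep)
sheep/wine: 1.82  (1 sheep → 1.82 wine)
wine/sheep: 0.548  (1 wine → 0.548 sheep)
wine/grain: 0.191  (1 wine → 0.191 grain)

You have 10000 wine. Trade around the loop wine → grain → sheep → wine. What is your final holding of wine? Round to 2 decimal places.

10000 wine × 0.191 = 1910 grain
1910 grain × 3.04 = 5806.4 sheep
5806.4 sheep × 1.82 = 10567.648 wine

10567.65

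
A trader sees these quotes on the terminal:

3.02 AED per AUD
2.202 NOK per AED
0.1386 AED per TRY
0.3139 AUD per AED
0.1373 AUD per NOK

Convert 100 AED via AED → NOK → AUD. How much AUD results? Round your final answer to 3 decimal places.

30.233

100 AED × 2.202 = 220.2 NOK
220.2 NOK × 0.1373 = 30.23346 AUD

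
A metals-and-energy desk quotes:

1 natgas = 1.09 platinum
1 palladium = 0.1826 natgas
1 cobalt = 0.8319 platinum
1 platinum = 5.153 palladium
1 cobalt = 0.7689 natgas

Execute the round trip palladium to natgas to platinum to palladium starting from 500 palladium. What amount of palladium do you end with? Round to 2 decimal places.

500 palladium × 0.1826 = 91.3 natgas
91.3 natgas × 1.09 = 99.517 platinum
99.517 platinum × 5.153 = 512.811101 palladium

512.81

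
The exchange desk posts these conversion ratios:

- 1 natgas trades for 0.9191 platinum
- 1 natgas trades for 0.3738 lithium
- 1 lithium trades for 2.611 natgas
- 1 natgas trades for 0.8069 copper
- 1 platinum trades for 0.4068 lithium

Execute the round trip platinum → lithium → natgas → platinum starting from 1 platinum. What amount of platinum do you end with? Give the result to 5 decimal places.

0.97623

1 platinum × 0.4068 = 0.4068 lithium
0.4068 lithium × 2.611 = 1.0621548 natgas
1.0621548 natgas × 0.9191 = 0.97622647668 platinum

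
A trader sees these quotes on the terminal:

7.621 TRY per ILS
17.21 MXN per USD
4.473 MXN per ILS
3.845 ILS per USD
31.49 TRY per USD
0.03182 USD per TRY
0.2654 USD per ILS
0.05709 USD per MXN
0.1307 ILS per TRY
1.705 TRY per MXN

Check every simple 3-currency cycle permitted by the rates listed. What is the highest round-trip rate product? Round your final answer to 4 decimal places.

1.0923

TRY→ILS→USD→TRY: 0.1307 × 0.2654 × 31.49 = 1.09232
MXN→TRY→ILS→MXN: 1.705 × 0.1307 × 4.473 = 0.99678
MXN→USD→ILS→MXN: 0.05709 × 3.845 × 4.473 = 0.98187
MXN→TRY→USD→MXN: 1.705 × 0.03182 × 17.21 = 0.93370
TRY→USD→ILS→TRY: 0.03182 × 3.845 × 7.621 = 0.93241
Maximum is TRY→ILS→USD→TRY at 1.0923; arbitrage exists.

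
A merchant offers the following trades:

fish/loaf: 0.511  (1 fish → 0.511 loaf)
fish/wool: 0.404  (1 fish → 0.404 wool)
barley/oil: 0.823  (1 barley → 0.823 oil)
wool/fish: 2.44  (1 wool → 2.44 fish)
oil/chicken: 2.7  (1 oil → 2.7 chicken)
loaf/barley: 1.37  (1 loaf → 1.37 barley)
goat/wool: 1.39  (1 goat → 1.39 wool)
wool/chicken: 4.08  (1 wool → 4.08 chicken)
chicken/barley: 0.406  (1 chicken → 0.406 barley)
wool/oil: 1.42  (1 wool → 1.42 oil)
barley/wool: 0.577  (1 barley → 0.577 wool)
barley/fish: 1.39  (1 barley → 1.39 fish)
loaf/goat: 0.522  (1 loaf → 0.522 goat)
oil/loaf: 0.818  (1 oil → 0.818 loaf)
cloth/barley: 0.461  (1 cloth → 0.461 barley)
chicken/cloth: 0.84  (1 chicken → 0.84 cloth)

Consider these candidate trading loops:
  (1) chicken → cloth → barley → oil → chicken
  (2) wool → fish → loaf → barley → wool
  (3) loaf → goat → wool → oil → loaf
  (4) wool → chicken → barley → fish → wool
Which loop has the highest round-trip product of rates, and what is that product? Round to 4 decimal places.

(1) 0.84 × 0.461 × 0.823 × 2.7 = 0.86049
(2) 2.44 × 0.511 × 1.37 × 0.577 = 0.98561
(3) 0.522 × 1.39 × 1.42 × 0.818 = 0.84280
(4) 4.08 × 0.406 × 1.39 × 0.404 = 0.93021
Highest is cycle (2) at 0.9856 (≤1, no arbitrage).

0.9856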